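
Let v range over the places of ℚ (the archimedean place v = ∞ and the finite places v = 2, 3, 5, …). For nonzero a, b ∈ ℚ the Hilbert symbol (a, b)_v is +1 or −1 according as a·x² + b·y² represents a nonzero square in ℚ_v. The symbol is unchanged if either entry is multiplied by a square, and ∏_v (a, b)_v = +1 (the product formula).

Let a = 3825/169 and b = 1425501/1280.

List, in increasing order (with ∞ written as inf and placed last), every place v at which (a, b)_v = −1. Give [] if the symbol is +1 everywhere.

[5, 7, 11, 17]

(a, b) ≡ (17, 6545) mod (ℚ^×)²; places V = {2, 3, 5, 7, 11, 13, 17, ∞}.
(a,b)_5: α=2, u≡2; β=-1, v≡1 (mod 5); (2|5)=-1, (1|5)=+1; sign (−1)^0·-1^-1·+1^2 = -1.
(a,b)_2: α=0, β=-8; u≡1, v≡1 (mod 8); ε(u)ε(v)=0·0, αω(v)=0·0, βω(u)=-8·0; sum ≡ 0  ⇒  +1.
(a,b)_∞: sgn(17)=+, sgn(6545)=+, so +1.
(a,b)_11: α=0, u≡2; β=3, v≡1 (mod 11); (2|11)=-1, (1|11)=+1; sign (−1)^0·-1^3·+1^0 = -1.
(a,b)_3: α=2, u≡2; β=2, v≡2 (mod 3); (2|3)=-1, (2|3)=-1; sign (−1)^0·-1^2·-1^2 = +1.
(a,b)_7: α=0, u≡3; β=1, v≡1 (mod 7); (3|7)=-1, (1|7)=+1; sign (−1)^0·-1^1·+1^0 = -1.
(a,b)_13: α=-2, u≡3; β=0, v≡2 (mod 13); (3|13)=+1, (2|13)=-1; sign (−1)^0·+1^0·-1^-2 = +1.
(a,b)_17: α=1, u≡13; β=1, v≡12 (mod 17); (13|17)=+1, (12|17)=-1; sign (−1)^0·+1^1·-1^1 = -1.
|Ram(17, 6545)| = 4, even; anisotropic at {5, 7, 11, 17}.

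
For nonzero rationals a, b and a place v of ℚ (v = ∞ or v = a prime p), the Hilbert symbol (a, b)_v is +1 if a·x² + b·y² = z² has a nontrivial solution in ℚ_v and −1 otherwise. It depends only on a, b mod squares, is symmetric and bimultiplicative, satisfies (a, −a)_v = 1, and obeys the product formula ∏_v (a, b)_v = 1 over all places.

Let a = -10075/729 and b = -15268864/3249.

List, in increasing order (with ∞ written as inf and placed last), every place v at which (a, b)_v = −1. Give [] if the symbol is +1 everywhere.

[13, inf]

(a, b) ≡ (-403, -14911) mod (ℚ^×)²; places V = {2, 3, 5, 13, 19, 31, 37, ∞}.
(a,b)_31: α=1, u≡1; β=1, v≡13 (mod 31); (1|31)=+1, (13|31)=-1; sign (−1)^1·+1^1·-1^1 = +1.
(a,b)_19: α=0, u≡2; β=-2, v≡16 (mod 19); (2|19)=-1, (16|19)=+1; sign (−1)^0·-1^-2·+1^0 = +1.
(a,b)_∞: sgn(-403)=−, sgn(-14911)=−, so -1.
(a,b)_3: α=-6, u≡2; β=-2, v≡2 (mod 3); (2|3)=-1, (2|3)=-1; sign (−1)^0·-1^-2·-1^-6 = +1.
(a,b)_37: α=0, u≡1; β=1, v≡28 (mod 37); (1|37)=+1, (28|37)=+1; sign (−1)^0·+1^1·+1^0 = +1.
(a,b)_5: α=2, u≡3; β=0, v≡4 (mod 5); (3|5)=-1, (4|5)=+1; sign (−1)^0·-1^0·+1^2 = +1.
(a,b)_13: α=1, u≡5; β=1, v≡4 (mod 13); (5|13)=-1, (4|13)=+1; sign (−1)^0·-1^1·+1^1 = -1.
(a,b)_2: α=0, β=10; u≡5, v≡1 (mod 8); ε(u)ε(v)=0·0, αω(v)=0·0, βω(u)=10·1; sum ≡ 0  ⇒  +1.
(-403, -14911 / ℚ) ramifies at {13, ∞}: a division algebra.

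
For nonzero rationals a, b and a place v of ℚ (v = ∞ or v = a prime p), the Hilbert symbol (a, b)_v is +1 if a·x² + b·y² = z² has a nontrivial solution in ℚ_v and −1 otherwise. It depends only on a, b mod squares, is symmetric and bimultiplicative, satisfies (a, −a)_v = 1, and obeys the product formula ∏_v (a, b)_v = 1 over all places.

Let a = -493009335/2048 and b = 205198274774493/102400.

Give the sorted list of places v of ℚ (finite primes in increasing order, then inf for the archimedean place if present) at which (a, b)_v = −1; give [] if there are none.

(a, b) ≡ (-30, 13) mod (ℚ^×)²; places V = {2, 3, 5, 7, 11, 13, ∞}.
(a,b)_2: α=-11, β=-12; u≡1, v≡5 (mod 8); ε(u)ε(v)=0·0, αω(v)=-11·1, βω(u)=-12·0; sum ≡ 1  ⇒  -1.
(a,b)_3: α=5, u≡2; β=8, v≡1 (mod 3); (2|3)=-1, (1|3)=+1; sign (−1)^0·-1^8·+1^5 = +1.
(a,b)_7: α=4, u≡6; β=6, v≡6 (mod 7); (6|7)=-1, (6|7)=-1; sign (−1)^0·-1^6·-1^4 = +1.
(a,b)_∞: sgn(-30)=−, sgn(13)=+, so +1.
(a,b)_11: α=0, u≡3; β=2, v≡6 (mod 11); (3|11)=+1, (6|11)=-1; sign (−1)^0·+1^2·-1^0 = +1.
(a,b)_13: α=2, u≡9; β=3, v≡10 (mod 13); (9|13)=+1, (10|13)=+1; sign (−1)^0·+1^3·+1^2 = +1.
(a,b)_5: α=1, u≡1; β=-2, v≡3 (mod 5); (1|5)=+1, (3|5)=-1; sign (−1)^0·+1^-2·-1^1 = -1.
Ram(-30, 13) = {2, 5}; no ℚ_2-point on the conic.

[2, 5]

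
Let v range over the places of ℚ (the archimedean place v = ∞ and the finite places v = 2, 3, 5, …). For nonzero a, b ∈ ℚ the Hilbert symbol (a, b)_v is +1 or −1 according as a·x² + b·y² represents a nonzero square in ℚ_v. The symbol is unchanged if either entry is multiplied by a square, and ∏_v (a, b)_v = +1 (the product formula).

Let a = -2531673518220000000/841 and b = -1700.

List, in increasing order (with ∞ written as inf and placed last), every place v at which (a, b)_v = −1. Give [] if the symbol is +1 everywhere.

[5, inf]

(a, b) ≡ (-1155, -17) mod (ℚ^×)²; places V = {2, 3, 5, 7, 11, 17, 29, ∞}.
(a,b)_5: α=7, u≡4; β=2, v≡2 (mod 5); (4|5)=+1, (2|5)=-1; sign (−1)^0·+1^2·-1^7 = -1.
(a,b)_11: α=1, u≡4; β=0, v≡5 (mod 11); (4|11)=+1, (5|11)=+1; sign (−1)^0·+1^0·+1^1 = +1.
(a,b)_∞: sgn(-1155)=−, sgn(-17)=−, so -1.
(a,b)_2: α=8, β=2; u≡5, v≡7 (mod 8); ε(u)ε(v)=0·1, αω(v)=8·0, βω(u)=2·1; sum ≡ 0  ⇒  +1.
(a,b)_17: α=4, u≡4; β=1, v≡2 (mod 17); (4|17)=+1, (2|17)=+1; sign (−1)^0·+1^1·+1^4 = +1.
(a,b)_3: α=9, u≡2; β=0, v≡1 (mod 3); (2|3)=-1, (1|3)=+1; sign (−1)^0·-1^0·+1^9 = +1.
(a,b)_7: α=1, u≡5; β=0, v≡1 (mod 7); (5|7)=-1, (1|7)=+1; sign (−1)^0·-1^0·+1^1 = +1.
(a,b)_29: α=-2, u≡6; β=0, v≡11 (mod 29); (6|29)=+1, (11|29)=-1; sign (−1)^0·+1^0·-1^-2 = +1.
(-1155, -17 / ℚ) ramifies at {5, ∞}: a division algebra.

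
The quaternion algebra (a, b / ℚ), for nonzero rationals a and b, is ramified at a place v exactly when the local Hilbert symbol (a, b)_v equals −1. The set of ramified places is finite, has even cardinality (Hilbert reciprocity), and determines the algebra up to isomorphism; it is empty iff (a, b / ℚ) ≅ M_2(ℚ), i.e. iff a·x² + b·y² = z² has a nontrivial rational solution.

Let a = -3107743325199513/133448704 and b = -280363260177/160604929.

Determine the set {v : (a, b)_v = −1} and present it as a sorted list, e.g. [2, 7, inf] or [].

(a, b) ≡ (-33, -17017) mod (ℚ^×)²; places V = {2, 3, 7, 11, 13, 17, 19, 23, 29, 41, ∞}.
(a,b)_23: α=0, u≡8; β=-2, v≡18 (mod 23); (8|23)=+1, (18|23)=+1; sign (−1)^0·+1^-2·+1^0 = +1.
(a,b)_∞: sgn(-33)=−, sgn(-17017)=−, so -1.
(a,b)_41: α=2, u≡20; β=2, v≡10 (mod 41); (20|41)=+1, (10|41)=+1; sign (−1)^0·+1^2·+1^2 = +1.
(a,b)_7: α=2, u≡1; β=1, v≡6 (mod 7); (1|7)=+1, (6|7)=-1; sign (−1)^0·+1^1·-1^2 = +1.
(a,b)_11: α=1, u≡2; β=3, v≡1 (mod 11); (2|11)=-1, (1|11)=+1; sign (−1)^1·-1^3·+1^1 = +1.
(a,b)_29: α=0, u≡24; β=-2, v≡16 (mod 29); (24|29)=+1, (16|29)=+1; sign (−1)^0·+1^-2·+1^0 = +1.
(a,b)_2: α=-10, β=0; u≡7, v≡7 (mod 8); ε(u)ε(v)=1·1, αω(v)=-10·0, βω(u)=0·0; sum ≡ 1  ⇒  -1.
(a,b)_13: α=2, u≡7; β=1, v≡9 (mod 13); (7|13)=-1, (9|13)=+1; sign (−1)^0·-1^1·+1^2 = -1.
(a,b)_17: α=4, u≡13; β=1, v≡9 (mod 17); (13|17)=+1, (9|17)=+1; sign (−1)^0·+1^1·+1^4 = +1.
(a,b)_3: α=5, u≡1; β=4, v≡2 (mod 3); (1|3)=+1, (2|3)=-1; sign (−1)^0·+1^4·-1^5 = -1.
(a,b)_19: α=-4, u≡4; β=-2, v≡5 (mod 19); (4|19)=+1, (5|19)=+1; sign (−1)^0·+1^-2·+1^-4 = +1.
Ram(-33, -17017) = {2, 3, 13, ∞}; no ℚ_2-point on the conic.

[2, 3, 13, inf]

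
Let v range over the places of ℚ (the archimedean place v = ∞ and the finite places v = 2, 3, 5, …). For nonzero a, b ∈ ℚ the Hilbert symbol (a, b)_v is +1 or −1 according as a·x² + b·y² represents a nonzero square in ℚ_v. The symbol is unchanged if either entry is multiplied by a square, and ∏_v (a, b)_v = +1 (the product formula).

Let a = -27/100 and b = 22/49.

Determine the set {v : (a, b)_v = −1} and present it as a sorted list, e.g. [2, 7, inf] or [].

[2, 11]

(a, b) ≡ (-3, 22) mod (ℚ^×)²; places V = {2, 3, 5, 7, 11, ∞}.
(a,b)_∞: sgn(-3)=−, sgn(22)=+, so +1.
(a,b)_11: α=0, u≡6; β=1, v≡7 (mod 11); (6|11)=-1, (7|11)=-1; sign (−1)^0·-1^1·-1^0 = -1.
(a,b)_5: α=-2, u≡2; β=0, v≡3 (mod 5); (2|5)=-1, (3|5)=-1; sign (−1)^0·-1^0·-1^-2 = +1.
(a,b)_2: α=-2, β=1; u≡5, v≡3 (mod 8); ε(u)ε(v)=0·1, αω(v)=-2·1, βω(u)=1·1; sum ≡ 1  ⇒  -1.
(a,b)_7: α=0, u≡4; β=-2, v≡1 (mod 7); (4|7)=+1, (1|7)=+1; sign (−1)^0·+1^-2·+1^0 = +1.
(a,b)_3: α=3, u≡2; β=0, v≡1 (mod 3); (2|3)=-1, (1|3)=+1; sign (−1)^0·-1^0·+1^3 = +1.
|Ram(-3, 22)| = 2, even; anisotropic at {2, 11}.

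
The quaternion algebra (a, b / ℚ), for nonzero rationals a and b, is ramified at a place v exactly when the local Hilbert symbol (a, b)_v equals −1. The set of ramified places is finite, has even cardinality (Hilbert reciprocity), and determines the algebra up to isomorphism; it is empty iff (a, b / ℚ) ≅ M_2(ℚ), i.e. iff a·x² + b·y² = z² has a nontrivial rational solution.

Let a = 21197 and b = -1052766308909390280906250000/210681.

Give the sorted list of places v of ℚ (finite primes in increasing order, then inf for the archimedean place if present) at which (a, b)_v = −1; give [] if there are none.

[5, 11, 23, 31]

(a, b) ≡ (21197, -1843105) mod (ℚ^×)²; places V = {2, 3, 5, 11, 17, 23, 31, 41, 47, ∞}.
(a,b)_23: α=0, u≡14; β=1, v≡15 (mod 23); (14|23)=-1, (15|23)=-1; sign (−1)^0·-1^1·-1^0 = -1.
(a,b)_31: α=0, u≡24; β=1, v≡17 (mod 31); (24|31)=-1, (17|31)=-1; sign (−1)^0·-1^1·-1^0 = -1.
(a,b)_5: α=0, u≡2; β=9, v≡1 (mod 5); (2|5)=-1, (1|5)=+1; sign (−1)^0·-1^9·+1^0 = -1.
(a,b)_41: α=1, u≡25; β=4, v≡10 (mod 41); (25|41)=+1, (10|41)=+1; sign (−1)^0·+1^4·+1^1 = +1.
(a,b)_3: α=0, u≡2; β=-6, v≡2 (mod 3); (2|3)=-1, (2|3)=-1; sign (−1)^0·-1^-6·-1^0 = +1.
(a,b)_∞: sgn(21197)=+, sgn(-1843105)=−, so +1.
(a,b)_11: α=1, u≡2; β=5, v≡2 (mod 11); (2|11)=-1, (2|11)=-1; sign (−1)^1·-1^5·-1^1 = -1.
(a,b)_2: α=0, β=4; u≡5, v≡7 (mod 8); ε(u)ε(v)=0·1, αω(v)=0·0, βω(u)=4·1; sum ≡ 0  ⇒  +1.
(a,b)_47: α=1, u≡28; β=3, v≡40 (mod 47); (28|47)=+1, (40|47)=-1; sign (−1)^1·+1^3·-1^1 = +1.
(a,b)_17: α=0, u≡15; β=-2, v≡8 (mod 17); (15|17)=+1, (8|17)=+1; sign (−1)^0·+1^-2·+1^0 = +1.
|Ram(21197, -1843105)| = 4, even; anisotropic at {5, 11, 23, 31}.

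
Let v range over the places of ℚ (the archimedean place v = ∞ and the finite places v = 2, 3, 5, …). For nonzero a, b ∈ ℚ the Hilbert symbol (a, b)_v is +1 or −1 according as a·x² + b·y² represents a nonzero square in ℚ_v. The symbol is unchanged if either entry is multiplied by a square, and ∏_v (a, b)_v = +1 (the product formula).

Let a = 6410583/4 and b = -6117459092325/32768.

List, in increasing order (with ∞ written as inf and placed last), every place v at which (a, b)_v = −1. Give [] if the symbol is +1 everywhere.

Mod squares: a ≡ 79143, b ≡ -123304794. Check v ∈ {∞, 2, 3, 5, 7, 19, 23, 31, 37, 41}.
v=2: v_2(a)=-2, v_2(b)=-15; units ≡ 7, 3 (mod 8); ε·ε+αω+βω = 1·1+-2·1+-15·0 ≡ 1  ⇒  (a,b)_2 = -1.
v=23: a=23^1·(≡19), b=23^1·(≡5) mod 23; (19|23)=-1, (5|23)=-1; (−1)^{1·1·11}·(-1)^1·(-1)^1 = -1.
v=31: a=31^1·(≡29), b=31^1·(≡16) mod 31; (29|31)=-1, (16|31)=+1; (−1)^{1·1·15}·(-1)^1·(+1)^1 = +1.
v=37: a=37^1·(≡34), b=37^1·(≡9) mod 37; (34|37)=+1, (9|37)=+1; (−1)^{1·1·18}·(+1)^1·(+1)^1 = +1.
v=∞: 79143 > 0 and -123304794 < 0  ⇒  (a,b)_∞ = +1.
v=7: a=7^0·(≡1), b=7^2·(≡3) mod 7; (1|7)=+1, (3|7)=-1; (−1)^{0·2·3}·(+1)^2·(-1)^0 = +1.
v=41: a=41^0·(≡7), b=41^1·(≡4) mod 41; (7|41)=-1, (4|41)=+1; (−1)^{0·1·20}·(-1)^1·(+1)^0 = -1.
v=5: a=5^0·(≡2), b=5^2·(≡4) mod 5; (2|5)=-1, (4|5)=+1; (−1)^{0·2·2}·(-1)^2·(+1)^0 = +1.
v=19: a=19^0·(≡10), b=19^1·(≡5) mod 19; (10|19)=-1, (5|19)=+1; (−1)^{0·1·9}·(-1)^1·(+1)^0 = -1.
v=3: a=3^5·(≡2), b=3^5·(≡1) mod 3; (2|3)=-1, (1|3)=+1; (−1)^{5·5·1}·(-1)^5·(+1)^5 = +1.
|Ram(79143, -123304794)| = 4, even; anisotropic at {2, 19, 23, 41}.

[2, 19, 23, 41]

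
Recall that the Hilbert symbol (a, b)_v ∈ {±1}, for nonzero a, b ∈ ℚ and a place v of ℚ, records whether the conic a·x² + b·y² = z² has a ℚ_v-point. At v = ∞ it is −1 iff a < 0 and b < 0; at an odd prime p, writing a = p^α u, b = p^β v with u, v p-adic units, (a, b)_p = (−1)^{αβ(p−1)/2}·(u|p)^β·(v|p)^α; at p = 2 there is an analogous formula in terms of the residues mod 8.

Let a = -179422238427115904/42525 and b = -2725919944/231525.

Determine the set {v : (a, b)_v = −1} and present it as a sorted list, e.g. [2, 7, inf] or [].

(a, b) ≡ (-7854, -714) mod (ℚ^×)²; places V = {2, 3, 5, 7, 11, 17, 37, ∞}.
(a,b)_11: α=11, u≡5; β=4, v≡3 (mod 11); (5|11)=+1, (3|11)=+1; sign (−1)^0·+1^4·+1^11 = +1.
(a,b)_37: α=0, u≡10; β=2, v≡1 (mod 37); (10|37)=+1, (1|37)=+1; sign (−1)^0·+1^2·+1^0 = +1.
(a,b)_3: α=-5, u≡1; β=-3, v≡2 (mod 3); (1|3)=+1, (2|3)=-1; sign (−1)^1·+1^-3·-1^-5 = +1.
(a,b)_5: α=-2, u≡1; β=-2, v≡1 (mod 5); (1|5)=+1, (1|5)=+1; sign (−1)^0·+1^-2·+1^-2 = +1.
(a,b)_17: α=3, u≡12; β=1, v≡9 (mod 17); (12|17)=-1, (9|17)=+1; sign (−1)^0·-1^1·+1^3 = -1.
(a,b)_2: α=7, β=3; u≡1, v≡3 (mod 8); ε(u)ε(v)=0·1, αω(v)=7·1, βω(u)=3·0; sum ≡ 1  ⇒  -1.
(a,b)_∞: sgn(-7854)=−, sgn(-714)=−, so -1.
(a,b)_7: α=-1, u≡3; β=-3, v≡5 (mod 7); (3|7)=-1, (5|7)=-1; sign (−1)^1·-1^-3·-1^-1 = -1.
|Ram(-7854, -714)| = 4, even; anisotropic at {2, 7, 17, ∞}.

[2, 7, 17, inf]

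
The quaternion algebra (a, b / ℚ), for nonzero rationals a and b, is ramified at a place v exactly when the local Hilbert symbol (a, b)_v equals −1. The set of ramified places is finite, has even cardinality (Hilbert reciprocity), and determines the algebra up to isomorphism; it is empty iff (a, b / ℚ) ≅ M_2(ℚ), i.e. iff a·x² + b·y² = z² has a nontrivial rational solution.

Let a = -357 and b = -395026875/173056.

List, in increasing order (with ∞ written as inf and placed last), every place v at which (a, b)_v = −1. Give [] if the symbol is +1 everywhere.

[17, inf]

(a, b) ≡ (-357, -3) mod (ℚ^×)²; places V = {2, 3, 5, 7, 13, 17, ∞}.
(a,b)_5: α=0, u≡3; β=4, v≡2 (mod 5); (3|5)=-1, (2|5)=-1; sign (−1)^0·-1^4·-1^0 = +1.
(a,b)_17: α=1, u≡13; β=2, v≡6 (mod 17); (13|17)=+1, (6|17)=-1; sign (−1)^0·+1^2·-1^1 = -1.
(a,b)_3: α=1, u≡1; β=7, v≡2 (mod 3); (1|3)=+1, (2|3)=-1; sign (−1)^1·+1^7·-1^1 = +1.
(a,b)_7: α=1, u≡5; β=0, v≡1 (mod 7); (5|7)=-1, (1|7)=+1; sign (−1)^0·-1^0·+1^1 = +1.
(a,b)_∞: sgn(-357)=−, sgn(-3)=−, so -1.
(a,b)_13: α=0, u≡7; β=-2, v≡3 (mod 13); (7|13)=-1, (3|13)=+1; sign (−1)^0·-1^-2·+1^0 = +1.
(a,b)_2: α=0, β=-10; u≡3, v≡5 (mod 8); ε(u)ε(v)=1·0, αω(v)=0·1, βω(u)=-10·1; sum ≡ 0  ⇒  +1.
|Ram(-357, -3)| = 2, even; anisotropic at {17, ∞}.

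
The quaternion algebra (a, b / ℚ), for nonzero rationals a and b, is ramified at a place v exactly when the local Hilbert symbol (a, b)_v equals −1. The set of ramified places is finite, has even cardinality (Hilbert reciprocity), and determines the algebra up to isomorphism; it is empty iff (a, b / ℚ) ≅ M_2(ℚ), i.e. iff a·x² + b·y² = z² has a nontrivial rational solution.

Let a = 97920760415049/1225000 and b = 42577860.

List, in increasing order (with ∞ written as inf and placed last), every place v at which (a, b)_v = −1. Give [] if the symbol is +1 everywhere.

[13, 19]

Mod squares: a ≡ 9690, b ≡ 62985. Check v ∈ {∞, 2, 3, 5, 7, 11, 13, 17, 19}.
v=7: a=7^-2·(≡4), b=7^0·(≡3) mod 7; (4|7)=+1, (3|7)=-1; (−1)^{-2·0·3}·(+1)^0·(-1)^-2 = +1.
v=11: a=11^2·(≡10), b=11^0·(≡6) mod 11; (10|11)=-1, (6|11)=-1; (−1)^{2·0·5}·(-1)^0·(-1)^2 = +1.
v=13: a=13^4·(≡6), b=13^3·(≡10) mod 13; (6|13)=-1, (10|13)=+1; (−1)^{4·3·6}·(-1)^3·(+1)^4 = -1.
v=∞: 9690 > 0 and 62985 > 0  ⇒  (a,b)_∞ = +1.
v=5: a=5^-5·(≡2), b=5^1·(≡2) mod 5; (2|5)=-1, (2|5)=-1; (−1)^{-5·1·2}·(-1)^1·(-1)^-5 = +1.
v=17: a=17^1·(≡13), b=17^1·(≡4) mod 17; (13|17)=+1, (4|17)=+1; (−1)^{1·1·8}·(+1)^1·(+1)^1 = +1.
v=2: v_2(a)=-3, v_2(b)=2; units ≡ 5, 1 (mod 8); ε·ε+αω+βω = 0·0+-3·0+2·1 ≡ 0  ⇒  (a,b)_2 = +1.
v=19: a=19^3·(≡7), b=19^1·(≡4) mod 19; (7|19)=+1, (4|19)=+1; (−1)^{3·1·9}·(+1)^1·(+1)^3 = -1.
v=3: a=3^5·(≡2), b=3^1·(≡1) mod 3; (2|3)=-1, (1|3)=+1; (−1)^{5·1·1}·(-1)^1·(+1)^5 = +1.
Ram(9690, 62985) = {13, 19}; no ℚ_13-point on the conic.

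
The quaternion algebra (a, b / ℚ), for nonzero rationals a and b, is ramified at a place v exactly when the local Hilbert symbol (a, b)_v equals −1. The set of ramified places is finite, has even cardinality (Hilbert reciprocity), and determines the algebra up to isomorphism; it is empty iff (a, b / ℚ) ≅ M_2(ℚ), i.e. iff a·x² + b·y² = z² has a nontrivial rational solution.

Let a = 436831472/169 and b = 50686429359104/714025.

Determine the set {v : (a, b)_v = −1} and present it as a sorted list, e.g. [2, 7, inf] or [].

[2, 11]

Mod squares: a ≡ 407, b ≡ 11. Check v ∈ {∞, 2, 5, 7, 11, 13, 37}.
v=7: a=7^2·(≡1), b=7^4·(≡4) mod 7; (1|7)=+1, (4|7)=+1; (−1)^{2·4·3}·(+1)^4·(+1)^2 = +1.
v=37: a=37^3·(≡16), b=37^4·(≡27) mod 37; (16|37)=+1, (27|37)=+1; (−1)^{3·4·18}·(+1)^4·(+1)^3 = +1.
v=5: a=5^0·(≡3), b=5^-2·(≡4) mod 5; (3|5)=-1, (4|5)=+1; (−1)^{0·-2·2}·(-1)^-2·(+1)^0 = +1.
v=2: v_2(a)=4, v_2(b)=10; units ≡ 7, 3 (mod 8); ε·ε+αω+βω = 1·1+4·1+10·0 ≡ 1  ⇒  (a,b)_2 = -1.
v=∞: 407 > 0 and 11 > 0  ⇒  (a,b)_∞ = +1.
v=11: a=11^1·(≡4), b=11^1·(≡5) mod 11; (4|11)=+1, (5|11)=+1; (−1)^{1·1·5}·(+1)^1·(+1)^1 = -1.
v=13: a=13^-2·(≡12), b=13^-4·(≡7) mod 13; (12|13)=+1, (7|13)=-1; (−1)^{-2·-4·6}·(+1)^-4·(-1)^-2 = +1.
|Ram(407, 11)| = 2, even; anisotropic at {2, 11}.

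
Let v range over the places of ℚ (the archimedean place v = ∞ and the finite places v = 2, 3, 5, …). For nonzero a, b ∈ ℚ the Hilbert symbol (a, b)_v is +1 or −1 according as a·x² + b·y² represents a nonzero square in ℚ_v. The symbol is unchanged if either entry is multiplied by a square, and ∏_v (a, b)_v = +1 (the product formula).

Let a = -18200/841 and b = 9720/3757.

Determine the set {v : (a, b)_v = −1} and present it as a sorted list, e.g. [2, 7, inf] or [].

(a, b) ≡ (-182, 390) mod (ℚ^×)²; places V = {2, 3, 5, 7, 13, 17, 29, ∞}.
(a,b)_7: α=1, u≡4; β=0, v≡5 (mod 7); (4|7)=+1, (5|7)=-1; sign (−1)^0·+1^0·-1^1 = -1.
(a,b)_13: α=1, u≡12; β=-1, v≡3 (mod 13); (12|13)=+1, (3|13)=+1; sign (−1)^0·+1^-1·+1^1 = +1.
(a,b)_29: α=-2, u≡12; β=0, v≡13 (mod 29); (12|29)=-1, (13|29)=+1; sign (−1)^0·-1^0·+1^-2 = +1.
(a,b)_3: α=0, u≡1; β=5, v≡1 (mod 3); (1|3)=+1, (1|3)=+1; sign (−1)^0·+1^5·+1^0 = +1.
(a,b)_∞: sgn(-182)=−, sgn(390)=+, so +1.
(a,b)_17: α=0, u≡3; β=-2, v≡1 (mod 17); (3|17)=-1, (1|17)=+1; sign (−1)^0·-1^-2·+1^0 = +1.
(a,b)_5: α=2, u≡2; β=1, v≡2 (mod 5); (2|5)=-1, (2|5)=-1; sign (−1)^0·-1^1·-1^2 = -1.
(a,b)_2: α=3, β=3; u≡5, v≡3 (mod 8); ε(u)ε(v)=0·1, αω(v)=3·1, βω(u)=3·1; sum ≡ 0  ⇒  +1.
|Ram(-182, 390)| = 2, even; anisotropic at {5, 7}.

[5, 7]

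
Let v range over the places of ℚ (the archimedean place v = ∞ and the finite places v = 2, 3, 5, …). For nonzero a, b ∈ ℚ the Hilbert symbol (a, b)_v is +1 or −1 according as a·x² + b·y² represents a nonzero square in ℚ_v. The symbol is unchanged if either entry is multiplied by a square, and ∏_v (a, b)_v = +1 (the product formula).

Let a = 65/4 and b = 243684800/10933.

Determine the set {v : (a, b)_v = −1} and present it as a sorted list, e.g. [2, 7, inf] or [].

[17, 31]

Mod squares: a ≡ 65, b ≡ 6851. Check v ∈ {∞, 2, 5, 13, 17, 29, 31}.
v=2: v_2(a)=-2, v_2(b)=6; units ≡ 1, 3 (mod 8); ε·ε+αω+βω = 0·1+-2·1+6·0 ≡ 0  ⇒  (a,b)_2 = +1.
v=∞: 65 > 0 and 6851 > 0  ⇒  (a,b)_∞ = +1.
v=13: a=13^1·(≡11), b=13^-1·(≡11) mod 13; (11|13)=-1, (11|13)=-1; (−1)^{1·-1·6}·(-1)^-1·(-1)^1 = +1.
v=29: a=29^0·(≡9), b=29^-2·(≡7) mod 29; (9|29)=+1, (7|29)=+1; (−1)^{0·-2·14}·(+1)^-2·(+1)^0 = +1.
v=31: a=31^0·(≡24), b=31^1·(≡18) mod 31; (24|31)=-1, (18|31)=+1; (−1)^{0·1·15}·(-1)^1·(+1)^0 = -1.
v=17: a=17^0·(≡12), b=17^3·(≡14) mod 17; (12|17)=-1, (14|17)=-1; (−1)^{0·3·8}·(-1)^3·(-1)^0 = -1.
v=5: a=5^1·(≡2), b=5^2·(≡4) mod 5; (2|5)=-1, (4|5)=+1; (−1)^{1·2·2}·(-1)^2·(+1)^1 = +1.
|Ram(65, 6851)| = 2, even; anisotropic at {17, 31}.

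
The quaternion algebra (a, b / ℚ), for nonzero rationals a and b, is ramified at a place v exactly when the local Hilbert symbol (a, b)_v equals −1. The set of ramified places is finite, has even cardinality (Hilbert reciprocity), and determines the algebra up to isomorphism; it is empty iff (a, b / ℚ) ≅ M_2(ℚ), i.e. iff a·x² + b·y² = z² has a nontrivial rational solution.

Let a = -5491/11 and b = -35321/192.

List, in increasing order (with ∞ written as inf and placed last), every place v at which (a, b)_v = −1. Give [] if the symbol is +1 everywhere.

[11, inf]

(a, b) ≡ (-209, -627) mod (ℚ^×)²; places V = {2, 3, 11, 13, 17, 19, ∞}.
(a,b)_2: α=0, β=-6; u≡7, v≡5 (mod 8); ε(u)ε(v)=1·0, αω(v)=0·1, βω(u)=-6·0; sum ≡ 0  ⇒  +1.
(a,b)_3: α=0, u≡1; β=-1, v≡1 (mod 3); (1|3)=+1, (1|3)=+1; sign (−1)^0·+1^-1·+1^0 = +1.
(a,b)_17: α=2, u≡6; β=0, v≡1 (mod 17); (6|17)=-1, (1|17)=+1; sign (−1)^0·-1^0·+1^2 = +1.
(a,b)_∞: sgn(-209)=−, sgn(-627)=−, so -1.
(a,b)_11: α=-1, u≡9; β=1, v≡9 (mod 11); (9|11)=+1, (9|11)=+1; sign (−1)^1·+1^1·+1^-1 = -1.
(a,b)_13: α=0, u≡9; β=2, v≡9 (mod 13); (9|13)=+1, (9|13)=+1; sign (−1)^0·+1^2·+1^0 = +1.
(a,b)_19: α=1, u≡10; β=1, v≡11 (mod 19); (10|19)=-1, (11|19)=+1; sign (−1)^1·-1^1·+1^1 = +1.
Ram(-209, -627) = {11, ∞}; no ℚ_11-point on the conic.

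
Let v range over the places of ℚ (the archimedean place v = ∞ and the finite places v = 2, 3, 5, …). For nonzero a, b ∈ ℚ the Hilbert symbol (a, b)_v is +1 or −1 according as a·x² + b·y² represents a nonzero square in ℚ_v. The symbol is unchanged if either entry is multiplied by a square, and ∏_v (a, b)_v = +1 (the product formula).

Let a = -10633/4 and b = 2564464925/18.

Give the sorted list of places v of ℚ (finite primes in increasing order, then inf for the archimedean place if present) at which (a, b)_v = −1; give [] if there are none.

Mod squares: a ≡ -217, b ≡ 1695514. Check v ∈ {∞, 2, 3, 5, 7, 11, 23, 29, 31, 41}.
v=41: a=41^0·(≡17), b=41^1·(≡14) mod 41; (17|41)=-1, (14|41)=-1; (−1)^{0·1·20}·(-1)^1·(-1)^0 = -1.
v=2: v_2(a)=-2, v_2(b)=-1; units ≡ 7, 5 (mod 8); ε·ε+αω+βω = 1·0+-2·1+-1·0 ≡ 0  ⇒  (a,b)_2 = +1.
v=29: a=29^0·(≡17), b=29^1·(≡15) mod 29; (17|29)=-1, (15|29)=-1; (−1)^{0·1·14}·(-1)^1·(-1)^0 = -1.
v=31: a=31^1·(≡15), b=31^1·(≡5) mod 31; (15|31)=-1, (5|31)=+1; (−1)^{1·1·15}·(-1)^1·(+1)^1 = +1.
v=7: a=7^3·(≡1), b=7^0·(≡2) mod 7; (1|7)=+1, (2|7)=+1; (−1)^{3·0·3}·(+1)^0·(+1)^3 = +1.
v=5: a=5^0·(≡3), b=5^2·(≡4) mod 5; (3|5)=-1, (4|5)=+1; (−1)^{0·2·2}·(-1)^2·(+1)^0 = +1.
v=3: a=3^0·(≡2), b=3^-2·(≡1) mod 3; (2|3)=-1, (1|3)=+1; (−1)^{0·-2·1}·(-1)^-2·(+1)^0 = +1.
v=23: a=23^0·(≡4), b=23^1·(≡1) mod 23; (4|23)=+1, (1|23)=+1; (−1)^{0·1·11}·(+1)^1·(+1)^0 = +1.
v=∞: -217 < 0 and 1695514 > 0  ⇒  (a,b)_∞ = +1.
v=11: a=11^0·(≡1), b=11^2·(≡7) mod 11; (1|11)=+1, (7|11)=-1; (−1)^{0·2·5}·(+1)^2·(-1)^0 = +1.
Ram(-217, 1695514) = {29, 41}; no ℚ_29-point on the conic.

[29, 41]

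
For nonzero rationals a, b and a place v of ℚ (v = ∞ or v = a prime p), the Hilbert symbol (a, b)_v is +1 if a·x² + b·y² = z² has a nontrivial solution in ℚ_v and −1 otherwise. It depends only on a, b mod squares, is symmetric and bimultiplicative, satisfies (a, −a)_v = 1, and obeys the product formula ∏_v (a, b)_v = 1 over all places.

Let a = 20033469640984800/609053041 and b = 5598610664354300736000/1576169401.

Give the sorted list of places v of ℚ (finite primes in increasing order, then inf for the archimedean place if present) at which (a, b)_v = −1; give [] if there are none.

[3, 5, 11, 13]

Mod squares: a ≡ 462, b ≡ 7410. Check v ∈ {∞, 2, 3, 5, 7, 11, 13, 19, 23, 29, 31, 37, 43}.
v=43: a=43^2·(≡29), b=43^2·(≡11) mod 43; (29|43)=-1, (11|43)=+1; (−1)^{2·2·21}·(-1)^2·(+1)^2 = +1.
v=13: a=13^2·(≡7), b=13^3·(≡8) mod 13; (7|13)=-1, (8|13)=-1; (−1)^{2·3·6}·(-1)^3·(-1)^2 = -1.
v=5: a=5^2·(≡2), b=5^3·(≡3) mod 5; (2|5)=-1, (3|5)=-1; (−1)^{2·3·2}·(-1)^3·(-1)^2 = -1.
v=2: v_2(a)=5, v_2(b)=9; units ≡ 7, 1 (mod 8); ε·ε+αω+βω = 1·0+5·0+9·0 ≡ 0  ⇒  (a,b)_2 = +1.
v=19: a=19^2·(≡11), b=19^3·(≡2) mod 19; (11|19)=+1, (2|19)=-1; (−1)^{2·3·9}·(+1)^3·(-1)^2 = +1.
v=11: a=11^1·(≡1), b=11^2·(≡7) mod 11; (1|11)=+1, (7|11)=-1; (−1)^{1·2·5}·(+1)^2·(-1)^1 = -1.
v=37: a=37^-2·(≡23), b=37^-4·(≡10) mod 37; (23|37)=-1, (10|37)=+1; (−1)^{-2·-4·18}·(-1)^-4·(+1)^-2 = +1.
v=29: a=29^-2·(≡27), b=29^-2·(≡14) mod 29; (27|29)=-1, (14|29)=-1; (−1)^{-2·-2·14}·(-1)^-2·(-1)^-2 = +1.
v=23: a=23^-2·(≡13), b=23^0·(≡9) mod 23; (13|23)=+1, (9|23)=+1; (−1)^{-2·0·11}·(+1)^0·(+1)^-2 = +1.
v=31: a=31^2·(≡20), b=31^2·(≡5) mod 31; (20|31)=+1, (5|31)=+1; (−1)^{2·2·15}·(+1)^2·(+1)^2 = +1.
v=∞: 462 > 0 and 7410 > 0  ⇒  (a,b)_∞ = +1.
v=7: a=7^1·(≡5), b=7^0·(≡2) mod 7; (5|7)=-1, (2|7)=+1; (−1)^{1·0·3}·(-1)^0·(+1)^1 = +1.
v=3: a=3^1·(≡1), b=3^3·(≡1) mod 3; (1|3)=+1, (1|3)=+1; (−1)^{1·3·1}·(+1)^3·(+1)^1 = -1.
|Ram(462, 7410)| = 4, even; anisotropic at {3, 5, 11, 13}.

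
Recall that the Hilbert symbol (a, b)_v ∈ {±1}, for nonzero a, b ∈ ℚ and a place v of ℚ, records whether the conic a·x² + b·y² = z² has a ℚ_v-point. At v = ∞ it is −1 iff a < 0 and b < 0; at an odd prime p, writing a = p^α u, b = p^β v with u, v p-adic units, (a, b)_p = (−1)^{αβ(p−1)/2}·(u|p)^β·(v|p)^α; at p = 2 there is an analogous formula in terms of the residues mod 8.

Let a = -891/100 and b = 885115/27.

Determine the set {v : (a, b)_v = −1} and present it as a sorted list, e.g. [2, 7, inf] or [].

[7, 19]

(a, b) ≡ (-11, 21945) mod (ℚ^×)²; places V = {2, 3, 5, 7, 11, 19, ∞}.
(a,b)_2: α=-2, β=0; u≡5, v≡1 (mod 8); ε(u)ε(v)=0·0, αω(v)=-2·0, βω(u)=0·1; sum ≡ 0  ⇒  +1.
(a,b)_19: α=0, u≡8; β=1, v≡2 (mod 19); (8|19)=-1, (2|19)=-1; sign (−1)^0·-1^1·-1^0 = -1.
(a,b)_11: α=1, u≡7; β=3, v≡1 (mod 11); (7|11)=-1, (1|11)=+1; sign (−1)^1·-1^3·+1^1 = +1.
(a,b)_7: α=0, u≡6; β=1, v≡3 (mod 7); (6|7)=-1, (3|7)=-1; sign (−1)^0·-1^1·-1^0 = -1.
(a,b)_∞: sgn(-11)=−, sgn(21945)=+, so +1.
(a,b)_3: α=4, u≡1; β=-3, v≡1 (mod 3); (1|3)=+1, (1|3)=+1; sign (−1)^0·+1^-3·+1^4 = +1.
(a,b)_5: α=-2, u≡1; β=1, v≡4 (mod 5); (1|5)=+1, (4|5)=+1; sign (−1)^0·+1^1·+1^-2 = +1.
Ram(-11, 21945) = {7, 19}; no ℚ_7-point on the conic.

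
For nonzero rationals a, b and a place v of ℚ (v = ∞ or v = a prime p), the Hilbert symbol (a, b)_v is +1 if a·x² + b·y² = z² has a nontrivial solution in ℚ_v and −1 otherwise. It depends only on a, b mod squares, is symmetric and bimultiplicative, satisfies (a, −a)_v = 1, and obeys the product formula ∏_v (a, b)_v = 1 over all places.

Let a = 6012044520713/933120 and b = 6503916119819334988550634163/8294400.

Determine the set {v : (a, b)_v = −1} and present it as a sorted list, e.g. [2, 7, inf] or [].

Mod squares: a ≡ 17543365, b ≡ 52003. Check v ∈ {∞, 2, 3, 5, 7, 11, 17, 19, 23, 31, 37}.
v=19: a=19^1·(≡16), b=19^3·(≡7) mod 19; (16|19)=+1, (7|19)=+1; (−1)^{1·3·9}·(+1)^3·(+1)^1 = -1.
v=5: a=5^-1·(≡2), b=5^-2·(≡3) mod 5; (2|5)=-1, (3|5)=-1; (−1)^{-1·-2·2}·(-1)^-2·(-1)^-1 = -1.
v=7: a=7^3·(≡5), b=7^7·(≡2) mod 7; (5|7)=-1, (2|7)=+1; (−1)^{3·7·3}·(-1)^7·(+1)^3 = +1.
v=31: a=31^1·(≡8), b=31^2·(≡1) mod 31; (8|31)=+1, (1|31)=+1; (−1)^{1·2·15}·(+1)^2·(+1)^1 = +1.
v=3: a=3^-6·(≡1), b=3^-4·(≡1) mod 3; (1|3)=+1, (1|3)=+1; (−1)^{-6·-4·1}·(+1)^-4·(+1)^-6 = +1.
v=2: v_2(a)=-8, v_2(b)=-12; units ≡ 5, 3 (mod 8); ε·ε+αω+βω = 0·1+-8·1+-12·1 ≡ 0  ⇒  (a,b)_2 = +1.
v=17: a=17^2·(≡7), b=17^3·(≡2) mod 17; (7|17)=-1, (2|17)=+1; (−1)^{2·3·8}·(-1)^3·(+1)^2 = -1.
v=23: a=23^1·(≡6), b=23^3·(≡5) mod 23; (6|23)=+1, (5|23)=-1; (−1)^{1·3·11}·(+1)^3·(-1)^1 = +1.
v=37: a=37^1·(≡27), b=37^2·(≡13) mod 37; (27|37)=+1, (13|37)=-1; (−1)^{1·2·18}·(+1)^2·(-1)^1 = -1.
v=11: a=11^2·(≡1), b=11^4·(≡6) mod 11; (1|11)=+1, (6|11)=-1; (−1)^{2·4·5}·(+1)^4·(-1)^2 = +1.
v=∞: 17543365 > 0 and 52003 > 0  ⇒  (a,b)_∞ = +1.
Ram(17543365, 52003) = {5, 17, 19, 37}; no ℚ_5-point on the conic.

[5, 17, 19, 37]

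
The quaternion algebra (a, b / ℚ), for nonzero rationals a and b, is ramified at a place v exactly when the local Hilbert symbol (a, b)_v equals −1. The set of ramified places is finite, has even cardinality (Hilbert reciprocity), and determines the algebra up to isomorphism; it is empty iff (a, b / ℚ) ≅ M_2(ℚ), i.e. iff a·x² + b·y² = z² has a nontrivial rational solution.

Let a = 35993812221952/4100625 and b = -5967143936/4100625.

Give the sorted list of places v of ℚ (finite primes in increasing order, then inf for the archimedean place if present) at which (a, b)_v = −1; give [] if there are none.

Mod squares: a ≡ 15457, b ≡ -41. Check v ∈ {∞, 2, 3, 5, 13, 29, 41}.
v=13: a=13^3·(≡11), b=13^2·(≡6) mod 13; (11|13)=-1, (6|13)=-1; (−1)^{3·2·6}·(-1)^2·(-1)^3 = -1.
v=2: v_2(a)=14, v_2(b)=10; units ≡ 1, 7 (mod 8); ε·ε+αω+βω = 0·1+14·0+10·0 ≡ 0  ⇒  (a,b)_2 = +1.
v=∞: 15457 > 0 and -41 < 0  ⇒  (a,b)_∞ = +1.
v=5: a=5^-4·(≡2), b=5^-4·(≡4) mod 5; (2|5)=-1, (4|5)=+1; (−1)^{-4·-4·2}·(-1)^-4·(+1)^-4 = +1.
v=41: a=41^1·(≡9), b=41^1·(≡31) mod 41; (9|41)=+1, (31|41)=+1; (−1)^{1·1·20}·(+1)^1·(+1)^1 = +1.
v=3: a=3^-8·(≡1), b=3^-8·(≡1) mod 3; (1|3)=+1, (1|3)=+1; (−1)^{-8·-8·1}·(+1)^-8·(+1)^-8 = +1.
v=29: a=29^3·(≡8), b=29^2·(≡10) mod 29; (8|29)=-1, (10|29)=-1; (−1)^{3·2·14}·(-1)^2·(-1)^3 = -1.
Ram(15457, -41) = {13, 29}; no ℚ_13-point on the conic.

[13, 29]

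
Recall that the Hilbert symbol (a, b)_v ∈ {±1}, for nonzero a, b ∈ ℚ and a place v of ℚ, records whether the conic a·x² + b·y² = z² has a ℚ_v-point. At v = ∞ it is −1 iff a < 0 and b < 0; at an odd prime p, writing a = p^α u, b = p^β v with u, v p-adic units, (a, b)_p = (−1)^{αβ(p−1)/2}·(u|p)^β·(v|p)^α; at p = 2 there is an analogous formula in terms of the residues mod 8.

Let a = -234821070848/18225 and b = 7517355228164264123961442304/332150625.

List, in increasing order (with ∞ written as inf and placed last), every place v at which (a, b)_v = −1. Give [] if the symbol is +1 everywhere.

[7, 13]

Mod squares: a ≡ -6923, b ≡ 89999. Check v ∈ {∞, 2, 3, 5, 7, 13, 23, 43}.
v=43: a=43^1·(≡4), b=43^3·(≡37) mod 43; (4|43)=+1, (37|43)=-1; (−1)^{1·3·21}·(+1)^3·(-1)^1 = +1.
v=7: a=7^3·(≡3), b=7^7·(≡5) mod 7; (3|7)=-1, (5|7)=-1; (−1)^{3·7·3}·(-1)^7·(-1)^3 = -1.
v=5: a=5^-2·(≡3), b=5^-4·(≡4) mod 5; (3|5)=-1, (4|5)=+1; (−1)^{-2·-4·2}·(-1)^-4·(+1)^-2 = +1.
v=2: v_2(a)=12, v_2(b)=32; units ≡ 5, 7 (mod 8); ε·ε+αω+βω = 0·1+12·0+32·1 ≡ 0  ⇒  (a,b)_2 = +1.
v=23: a=23^1·(≡20), b=23^3·(≡13) mod 23; (20|23)=-1, (13|23)=+1; (−1)^{1·3·11}·(-1)^3·(+1)^1 = +1.
v=3: a=3^-6·(≡1), b=3^-12·(≡2) mod 3; (1|3)=+1, (2|3)=-1; (−1)^{-6·-12·1}·(+1)^-12·(-1)^-6 = +1.
v=∞: -6923 < 0 and 89999 > 0  ⇒  (a,b)_∞ = +1.
v=13: a=13^2·(≡5), b=13^3·(≡2) mod 13; (5|13)=-1, (2|13)=-1; (−1)^{2·3·6}·(-1)^3·(-1)^2 = -1.
(-6923, 89999 / ℚ) ramifies at {7, 13}: a division algebra.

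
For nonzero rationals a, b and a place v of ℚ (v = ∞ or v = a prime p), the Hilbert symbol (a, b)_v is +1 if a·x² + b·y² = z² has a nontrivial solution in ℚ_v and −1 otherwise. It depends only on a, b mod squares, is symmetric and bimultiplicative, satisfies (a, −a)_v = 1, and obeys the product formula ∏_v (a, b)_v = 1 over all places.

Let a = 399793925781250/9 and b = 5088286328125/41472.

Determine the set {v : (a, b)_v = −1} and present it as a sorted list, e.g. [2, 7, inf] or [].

Mod squares: a ≡ 2002, b ≡ 26. Check v ∈ {∞, 2, 3, 5, 7, 11, 13}.
v=11: a=11^3·(≡10), b=11^2·(≡3) mod 11; (10|11)=-1, (3|11)=+1; (−1)^{3·2·5}·(-1)^2·(+1)^3 = +1.
v=3: a=3^-2·(≡1), b=3^-4·(≡2) mod 3; (1|3)=+1, (2|3)=-1; (−1)^{-2·-4·1}·(+1)^-4·(-1)^-2 = +1.
v=13: a=13^3·(≡11), b=13^3·(≡7) mod 13; (11|13)=-1, (7|13)=-1; (−1)^{3·3·6}·(-1)^3·(-1)^3 = +1.
v=5: a=5^10·(≡2), b=5^8·(≡4) mod 5; (2|5)=-1, (4|5)=+1; (−1)^{10·8·2}·(-1)^8·(+1)^10 = +1.
v=∞: 2002 > 0 and 26 > 0  ⇒  (a,b)_∞ = +1.
v=7: a=7^1·(≡5), b=7^2·(≡5) mod 7; (5|7)=-1, (5|7)=-1; (−1)^{1·2·3}·(-1)^2·(-1)^1 = -1.
v=2: v_2(a)=1, v_2(b)=-9; units ≡ 1, 5 (mod 8); ε·ε+αω+βω = 0·0+1·1+-9·0 ≡ 1  ⇒  (a,b)_2 = -1.
|Ram(2002, 26)| = 2, even; anisotropic at {2, 7}.

[2, 7]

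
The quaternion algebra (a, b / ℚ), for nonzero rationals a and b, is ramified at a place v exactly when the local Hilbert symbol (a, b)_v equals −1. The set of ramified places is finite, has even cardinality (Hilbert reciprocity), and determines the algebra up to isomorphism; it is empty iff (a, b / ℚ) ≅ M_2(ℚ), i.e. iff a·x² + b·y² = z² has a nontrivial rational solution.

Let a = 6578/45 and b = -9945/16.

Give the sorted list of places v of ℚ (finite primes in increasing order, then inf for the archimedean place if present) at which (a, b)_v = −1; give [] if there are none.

[5, 11, 17, 23]

Mod squares: a ≡ 32890, b ≡ -1105. Check v ∈ {∞, 2, 3, 5, 11, 13, 17, 23}.
v=17: a=17^0·(≡3), b=17^1·(≡7) mod 17; (3|17)=-1, (7|17)=-1; (−1)^{0·1·8}·(-1)^1·(-1)^0 = -1.
v=23: a=23^1·(≡13), b=23^0·(≡21) mod 23; (13|23)=+1, (21|23)=-1; (−1)^{1·0·11}·(+1)^0·(-1)^1 = -1.
v=3: a=3^-2·(≡1), b=3^2·(≡2) mod 3; (1|3)=+1, (2|3)=-1; (−1)^{-2·2·1}·(+1)^2·(-1)^-2 = +1.
v=5: a=5^-1·(≡2), b=5^1·(≡1) mod 5; (2|5)=-1, (1|5)=+1; (−1)^{-1·1·2}·(-1)^1·(+1)^-1 = -1.
v=2: v_2(a)=1, v_2(b)=-4; units ≡ 5, 7 (mod 8); ε·ε+αω+βω = 0·1+1·0+-4·1 ≡ 0  ⇒  (a,b)_2 = +1.
v=13: a=13^1·(≡2), b=13^1·(≡5) mod 13; (2|13)=-1, (5|13)=-1; (−1)^{1·1·6}·(-1)^1·(-1)^1 = +1.
v=∞: 32890 > 0 and -1105 < 0  ⇒  (a,b)_∞ = +1.
v=11: a=11^1·(≡4), b=11^0·(≡2) mod 11; (4|11)=+1, (2|11)=-1; (−1)^{1·0·5}·(+1)^0·(-1)^1 = -1.
|Ram(32890, -1105)| = 4, even; anisotropic at {5, 11, 17, 23}.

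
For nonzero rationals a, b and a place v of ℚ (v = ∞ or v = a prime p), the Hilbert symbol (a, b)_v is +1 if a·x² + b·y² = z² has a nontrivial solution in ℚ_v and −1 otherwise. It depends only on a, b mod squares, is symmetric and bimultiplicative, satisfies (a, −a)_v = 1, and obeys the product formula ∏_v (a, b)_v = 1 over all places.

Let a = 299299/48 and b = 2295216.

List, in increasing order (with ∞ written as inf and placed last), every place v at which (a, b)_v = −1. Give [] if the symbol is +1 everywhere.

Mod squares: a ≡ 5313, b ≡ 1771. Check v ∈ {∞, 2, 3, 7, 11, 13, 23}.
v=23: a=23^1·(≡9), b=23^1·(≡18) mod 23; (9|23)=+1, (18|23)=+1; (−1)^{1·1·11}·(+1)^1·(+1)^1 = -1.
v=7: a=7^1·(≡6), b=7^1·(≡1) mod 7; (6|7)=-1, (1|7)=+1; (−1)^{1·1·3}·(-1)^1·(+1)^1 = +1.
v=13: a=13^2·(≡9), b=13^0·(≡1) mod 13; (9|13)=+1, (1|13)=+1; (−1)^{2·0·6}·(+1)^0·(+1)^2 = +1.
v=11: a=11^1·(≡7), b=11^1·(≡8) mod 11; (7|11)=-1, (8|11)=-1; (−1)^{1·1·5}·(-1)^1·(-1)^1 = -1.
v=2: v_2(a)=-4, v_2(b)=4; units ≡ 1, 3 (mod 8); ε·ε+αω+βω = 0·1+-4·1+4·0 ≡ 0  ⇒  (a,b)_2 = +1.
v=3: a=3^-1·(≡1), b=3^4·(≡1) mod 3; (1|3)=+1, (1|3)=+1; (−1)^{-1·4·1}·(+1)^4·(+1)^-1 = +1.
v=∞: 5313 > 0 and 1771 > 0  ⇒  (a,b)_∞ = +1.
|Ram(5313, 1771)| = 2, even; anisotropic at {11, 23}.

[11, 23]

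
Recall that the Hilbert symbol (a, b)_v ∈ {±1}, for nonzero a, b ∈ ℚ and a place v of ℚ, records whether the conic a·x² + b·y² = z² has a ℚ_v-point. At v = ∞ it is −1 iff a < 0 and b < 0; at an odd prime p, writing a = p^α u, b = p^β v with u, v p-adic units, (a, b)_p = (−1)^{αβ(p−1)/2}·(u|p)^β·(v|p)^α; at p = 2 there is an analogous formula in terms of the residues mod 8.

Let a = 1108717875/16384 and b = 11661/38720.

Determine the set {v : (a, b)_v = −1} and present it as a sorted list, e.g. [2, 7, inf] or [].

Mod squares: a ≡ 115, b ≡ 345. Check v ∈ {∞, 2, 3, 5, 11, 13, 23}.
v=3: a=3^6·(≡1), b=3^1·(≡1) mod 3; (1|3)=+1, (1|3)=+1; (−1)^{6·1·1}·(+1)^1·(+1)^6 = +1.
v=∞: 115 > 0 and 345 > 0  ⇒  (a,b)_∞ = +1.
v=13: a=13^0·(≡11), b=13^2·(≡5) mod 13; (11|13)=-1, (5|13)=-1; (−1)^{0·2·6}·(-1)^2·(-1)^0 = +1.
v=2: v_2(a)=-14, v_2(b)=-6; units ≡ 3, 1 (mod 8); ε·ε+αω+βω = 1·0+-14·0+-6·1 ≡ 0  ⇒  (a,b)_2 = +1.
v=23: a=23^3·(≡20), b=23^1·(≡21) mod 23; (20|23)=-1, (21|23)=-1; (−1)^{3·1·11}·(-1)^1·(-1)^3 = -1.
v=5: a=5^3·(≡2), b=5^-1·(≡4) mod 5; (2|5)=-1, (4|5)=+1; (−1)^{3·-1·2}·(-1)^-1·(+1)^3 = -1.
v=11: a=11^0·(≡9), b=11^-2·(≡1) mod 11; (9|11)=+1, (1|11)=+1; (−1)^{0·-2·5}·(+1)^-2·(+1)^0 = +1.
Ram(115, 345) = {5, 23}; no ℚ_5-point on the conic.

[5, 23]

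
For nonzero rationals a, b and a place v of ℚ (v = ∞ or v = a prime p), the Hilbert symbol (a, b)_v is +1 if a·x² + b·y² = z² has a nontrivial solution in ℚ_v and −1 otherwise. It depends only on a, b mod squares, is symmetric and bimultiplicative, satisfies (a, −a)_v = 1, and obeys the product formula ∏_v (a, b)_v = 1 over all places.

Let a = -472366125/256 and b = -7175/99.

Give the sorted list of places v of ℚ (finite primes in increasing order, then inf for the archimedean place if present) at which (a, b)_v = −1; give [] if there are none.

(a, b) ≡ (-42845, -3157) mod (ℚ^×)²; places V = {2, 3, 5, 7, 11, 19, 41, ∞}.
(a,b)_∞: sgn(-42845)=−, sgn(-3157)=−, so -1.
(a,b)_19: α=1, u≡16; β=0, v≡16 (mod 19); (16|19)=+1, (16|19)=+1; sign (−1)^0·+1^0·+1^1 = +1.
(a,b)_2: α=-8, β=0; u≡3, v≡3 (mod 8); ε(u)ε(v)=1·1, αω(v)=-8·1, βω(u)=0·1; sum ≡ 1  ⇒  -1.
(a,b)_11: α=1, u≡10; β=-1, v≡7 (mod 11); (10|11)=-1, (7|11)=-1; sign (−1)^1·-1^-1·-1^1 = -1.
(a,b)_5: α=3, u≡1; β=2, v≡2 (mod 5); (1|5)=+1, (2|5)=-1; sign (−1)^0·+1^2·-1^3 = -1.
(a,b)_41: α=1, u≡8; β=1, v≡9 (mod 41); (8|41)=+1, (9|41)=+1; sign (−1)^0·+1^1·+1^1 = +1.
(a,b)_3: α=2, u≡1; β=-2, v≡2 (mod 3); (1|3)=+1, (2|3)=-1; sign (−1)^0·+1^-2·-1^2 = +1.
(a,b)_7: α=2, u≡4; β=1, v≡4 (mod 7); (4|7)=+1, (4|7)=+1; sign (−1)^0·+1^1·+1^2 = +1.
|Ram(-42845, -3157)| = 4, even; anisotropic at {2, 5, 11, ∞}.

[2, 5, 11, inf]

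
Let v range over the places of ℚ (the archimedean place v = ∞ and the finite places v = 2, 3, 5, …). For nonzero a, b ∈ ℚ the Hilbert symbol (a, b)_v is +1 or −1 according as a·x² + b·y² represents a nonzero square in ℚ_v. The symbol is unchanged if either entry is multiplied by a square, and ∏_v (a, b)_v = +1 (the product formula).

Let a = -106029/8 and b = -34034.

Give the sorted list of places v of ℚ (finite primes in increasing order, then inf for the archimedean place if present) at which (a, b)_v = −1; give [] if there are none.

Mod squares: a ≡ -2618, b ≡ -34034. Check v ∈ {∞, 2, 3, 7, 11, 13, 17}.
v=7: a=7^1·(≡1), b=7^1·(≡3) mod 7; (1|7)=+1, (3|7)=-1; (−1)^{1·1·3}·(+1)^1·(-1)^1 = +1.
v=13: a=13^0·(≡8), b=13^1·(≡8) mod 13; (8|13)=-1, (8|13)=-1; (−1)^{0·1·6}·(-1)^1·(-1)^0 = -1.
v=∞: -2618 < 0 and -34034 < 0  ⇒  (a,b)_∞ = -1.
v=2: v_2(a)=-3, v_2(b)=1; units ≡ 3, 7 (mod 8); ε·ε+αω+βω = 1·1+-3·0+1·1 ≡ 0  ⇒  (a,b)_2 = +1.
v=3: a=3^4·(≡1), b=3^0·(≡1) mod 3; (1|3)=+1, (1|3)=+1; (−1)^{4·0·1}·(+1)^0·(+1)^4 = +1.
v=17: a=17^1·(≡13), b=17^1·(≡4) mod 17; (13|17)=+1, (4|17)=+1; (−1)^{1·1·8}·(+1)^1·(+1)^1 = +1.
v=11: a=11^1·(≡1), b=11^1·(≡8) mod 11; (1|11)=+1, (8|11)=-1; (−1)^{1·1·5}·(+1)^1·(-1)^1 = +1.
Ram(-2618, -34034) = {13, ∞}; no ℚ_13-point on the conic.

[13, inf]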